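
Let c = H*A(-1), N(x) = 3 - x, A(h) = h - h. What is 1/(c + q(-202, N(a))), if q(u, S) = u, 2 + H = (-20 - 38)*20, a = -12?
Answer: -1/202 ≈ -0.0049505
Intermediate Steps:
A(h) = 0
H = -1162 (H = -2 + (-20 - 38)*20 = -2 - 58*20 = -2 - 1160 = -1162)
c = 0 (c = -1162*0 = 0)
1/(c + q(-202, N(a))) = 1/(0 - 202) = 1/(-202) = -1/202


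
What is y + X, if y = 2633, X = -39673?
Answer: -37040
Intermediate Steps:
y + X = 2633 - 39673 = -37040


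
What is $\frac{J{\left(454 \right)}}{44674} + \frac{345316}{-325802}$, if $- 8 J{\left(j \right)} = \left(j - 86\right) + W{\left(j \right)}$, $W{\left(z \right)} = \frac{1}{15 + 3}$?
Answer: $- \frac{1111797801973}{1047951255456} \approx -1.0609$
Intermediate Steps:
$W{\left(z \right)} = \frac{1}{18}$
$J{\left(j \right)} = \frac{1547}{144} - \frac{j}{8}$ ($J{\left(j \right)} = - \frac{\left(j - 86\right) + \frac{1}{18}}{8} = - \frac{\left(-86 + j\right) + \frac{1}{18}}{8} = - \frac{- \frac{1547}{18} + j}{8} = \frac{1547}{144} - \frac{j}{8}$)
$\frac{J{\left(454 \right)}}{44674} + \frac{345316}{-325802} = \frac{\frac{1547}{144} - \frac{227}{4}}{44674} + \frac{345316}{-325802} = \left(\frac{1547}{144} - \frac{227}{4}\right) \frac{1}{44674} + 345316 \left(- \frac{1}{325802}\right) = \left(- \frac{6625}{144}\right) \frac{1}{44674} - \frac{172658}{162901} = - \frac{6625}{6433056} - \frac{172658}{162901} = - \frac{1111797801973}{1047951255456}$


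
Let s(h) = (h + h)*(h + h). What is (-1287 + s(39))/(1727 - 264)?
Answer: 4797/1463 ≈ 3.2789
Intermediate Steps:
s(h) = 4*h² (s(h) = (2*h)*(2*h) = 4*h²)
(-1287 + s(39))/(1727 - 264) = (-1287 + 4*39²)/(1727 - 264) = (-1287 + 4*1521)/1463 = (-1287 + 6084)*(1/1463) = 4797*(1/1463) = 4797/1463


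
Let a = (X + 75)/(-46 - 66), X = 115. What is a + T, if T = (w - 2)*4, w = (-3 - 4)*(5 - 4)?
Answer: -2111/56 ≈ -37.696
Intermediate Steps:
a = -95/56 (a = (115 + 75)/(-46 - 66) = 190/(-112) = 190*(-1/112) = -95/56 ≈ -1.6964)
w = -7 (w = -7*1 = -7)
T = -36 (T = (-7 - 2)*4 = -9*4 = -36)
a + T = -95/56 - 36 = -2111/56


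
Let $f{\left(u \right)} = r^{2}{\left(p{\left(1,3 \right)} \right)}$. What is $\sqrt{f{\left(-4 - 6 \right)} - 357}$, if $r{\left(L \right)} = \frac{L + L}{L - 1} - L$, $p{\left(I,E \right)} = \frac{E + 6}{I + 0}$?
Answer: $\frac{i \sqrt{4983}}{4} \approx 17.648 i$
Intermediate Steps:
$p{\left(I,E \right)} = \frac{6 + E}{I}$
$r{\left(L \right)} = - L + \frac{2 L}{-1 + L}$ ($r{\left(L \right)} = \frac{2 L}{-1 + L} - L = - L + \frac{2 L}{-1 + L}$)
$f{\left(u \right)} = \frac{729}{16}$ ($f{\left(u \right)} = \left(\frac{\frac{6 + 3}{1} \left(3 - \frac{6 + 3}{1}\right)}{-1 + \frac{6 + 3}{1}}\right)^{2} = \left(\frac{1 \cdot 9 \left(3 - 1 \cdot 9\right)}{-1 + 1 \cdot 9}\right)^{2} = \left(\frac{9 \left(3 - 9\right)}{-1 + 9}\right)^{2} = \left(\frac{9 \left(3 - 9\right)}{8}\right)^{2} = \left(9 \cdot \frac{1}{8} \left(-6\right)\right)^{2} = \left(- \frac{27}{4}\right)^{2} = \frac{729}{16}$)
$\sqrt{f{\left(-4 - 6 \right)} - 357} = \sqrt{\frac{729}{16} - 357} = \sqrt{- \frac{4983}{16}} = \frac{i \sqrt{4983}}{4}$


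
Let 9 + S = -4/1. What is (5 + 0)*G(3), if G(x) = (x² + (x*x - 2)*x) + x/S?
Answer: 1935/13 ≈ 148.85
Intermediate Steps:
S = -13 (S = -9 - 4/1 = -9 - 4*1 = -9 - 4 = -13)
G(x) = x² - x/13 + x*(-2 + x²) (G(x) = (x² + (x*x - 2)*x) + x/(-13) = (x² + (x² - 2)*x) + x*(-1/13) = (x² + (-2 + x²)*x) - x/13 = (x² + x*(-2 + x²)) - x/13 = x² - x/13 + x*(-2 + x²))
(5 + 0)*G(3) = (5 + 0)*(3*(-27/13 + 3 + 3²)) = 5*(3*(-27/13 + 3 + 9)) = 5*(3*(129/13)) = 5*(387/13) = 1935/13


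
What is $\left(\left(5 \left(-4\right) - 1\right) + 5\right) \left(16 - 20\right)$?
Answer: $64$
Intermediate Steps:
$\left(\left(5 \left(-4\right) - 1\right) + 5\right) \left(16 - 20\right) = \left(\left(-20 - 1\right) + 5\right) \left(-4\right) = \left(-21 + 5\right) \left(-4\right) = \left(-16\right) \left(-4\right) = 64$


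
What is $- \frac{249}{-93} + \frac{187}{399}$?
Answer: $\frac{38914}{12369} \approx 3.1461$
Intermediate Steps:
$- \frac{249}{-93} + \frac{187}{399} = \left(-249\right) \left(- \frac{1}{93}\right) + 187 \cdot \frac{1}{399} = \frac{83}{31} + \frac{187}{399} = \frac{38914}{12369}$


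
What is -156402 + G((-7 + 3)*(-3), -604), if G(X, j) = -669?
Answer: -157071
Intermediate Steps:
-156402 + G((-7 + 3)*(-3), -604) = -156402 - 669 = -157071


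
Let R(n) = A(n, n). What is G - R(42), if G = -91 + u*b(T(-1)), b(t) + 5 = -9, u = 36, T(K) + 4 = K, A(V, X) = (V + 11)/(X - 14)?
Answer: -16713/28 ≈ -596.89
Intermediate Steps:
A(V, X) = (11 + V)/(-14 + X)
R(n) = (11 + n)/(-14 + n)
T(K) = -4 + K
b(t) = -14 (b(t) = -5 - 9 = -14)
G = -595 (G = -91 + 36*(-14) = -91 - 504 = -595)
G - R(42) = -595 - (11 + 42)/(-14 + 42) = -595 - 53/28 = -16713/28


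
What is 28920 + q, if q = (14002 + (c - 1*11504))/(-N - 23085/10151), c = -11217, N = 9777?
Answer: 2870959901609/99269412 ≈ 28921.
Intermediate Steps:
q = 88506569/99269412 (q = (14002 + (-11217 - 1*11504))/(-1*9777 - 23085/10151) = (14002 + (-11217 - 11504))/(-9777 - 23085*1/10151) = (14002 - 22721)/(-9777 - 23085/10151) = -8719/(-99269412/10151) = -8719*(-10151/99269412) = 88506569/99269412 ≈ 0.89158)
28920 + q = 28920 + 88506569/99269412 = 2870959901609/99269412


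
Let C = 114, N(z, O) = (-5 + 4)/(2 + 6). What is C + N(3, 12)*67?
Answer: 845/8 ≈ 105.63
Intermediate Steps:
N(z, O) = -1/8
C + N(3, 12)*67 = 114 - 1/8*67 = 114 - 67/8 = 845/8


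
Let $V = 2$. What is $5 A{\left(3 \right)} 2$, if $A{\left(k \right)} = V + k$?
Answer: $50$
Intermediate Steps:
$A{\left(k \right)} = 2 + k$
$5 A{\left(3 \right)} 2 = 5 \left(2 + 3\right) 2 = 5 \cdot 5 \cdot 2 = 25 \cdot 2 = 50$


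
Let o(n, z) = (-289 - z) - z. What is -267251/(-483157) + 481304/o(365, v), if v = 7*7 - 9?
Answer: -232446781109/178284933 ≈ -1303.8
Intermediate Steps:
v = 40 (v = 49 - 9 = 40)
o(n, z) = -289 - 2*z
-267251/(-483157) + 481304/o(365, v) = -267251/(-483157) + 481304/(-289 - 2*40) = -267251*(-1/483157) + 481304/(-289 - 80) = 267251/483157 + 481304/(-369) = 267251/483157 + 481304*(-1/369) = 267251/483157 - 481304/369 = -232446781109/178284933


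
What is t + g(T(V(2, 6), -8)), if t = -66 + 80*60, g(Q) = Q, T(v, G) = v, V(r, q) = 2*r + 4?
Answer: 4742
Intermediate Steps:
V(r, q) = 4 + 2*r
t = 4734 (t = -66 + 4800 = 4734)
t + g(T(V(2, 6), -8)) = 4734 + (4 + 2*2) = 4734 + (4 + 4) = 4734 + 8 = 4742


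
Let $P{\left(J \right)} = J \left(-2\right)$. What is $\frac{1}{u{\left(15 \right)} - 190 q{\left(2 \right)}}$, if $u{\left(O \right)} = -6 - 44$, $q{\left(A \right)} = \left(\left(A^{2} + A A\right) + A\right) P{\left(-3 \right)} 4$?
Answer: $- \frac{1}{45650} \approx -2.1906 \cdot 10^{-5}$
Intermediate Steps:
$P{\left(J \right)} = - 2 J$
$q{\left(A \right)} = 24 A + 48 A^{2}$ ($q{\left(A \right)} = \left(\left(A^{2} + A A\right) + A\right) \left(\left(-2\right) \left(-3\right)\right) 4 = \left(\left(A^{2} + A^{2}\right) + A\right) 6 \cdot 4 = \left(2 A^{2} + A\right) 6 \cdot 4 = \left(A + 2 A^{2}\right) 6 \cdot 4 = \left(6 A + 12 A^{2}\right) 4 = 24 A + 48 A^{2}$)
$u{\left(O \right)} = -50$
$\frac{1}{u{\left(15 \right)} - 190 q{\left(2 \right)}} = \frac{1}{-50 - 190 \cdot 24 \cdot 2 \left(1 + 2 \cdot 2\right)} = \frac{1}{-50 - 190 \cdot 24 \cdot 2 \left(1 + 4\right)} = \frac{1}{-50 - 190 \cdot 24 \cdot 2 \cdot 5} = \frac{1}{-50 - 45600} = \frac{1}{-45650} = - \frac{1}{45650}$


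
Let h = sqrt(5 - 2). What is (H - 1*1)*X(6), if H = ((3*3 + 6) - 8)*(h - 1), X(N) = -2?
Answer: 16 - 14*sqrt(3) ≈ -8.2487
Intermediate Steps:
h = sqrt(3) ≈ 1.7320
H = -7 + 7*sqrt(3) (H = ((3*3 + 6) - 8)*(sqrt(3) - 1) = ((9 + 6) - 8)*(-1 + sqrt(3)) = (15 - 8)*(-1 + sqrt(3)) = 7*(-1 + sqrt(3)) = -7 + 7*sqrt(3) ≈ 5.1244)
(H - 1*1)*X(6) = ((-7 + 7*sqrt(3)) - 1*1)*(-2) = ((-7 + 7*sqrt(3)) - 1)*(-2) = (-8 + 7*sqrt(3))*(-2) = 16 - 14*sqrt(3)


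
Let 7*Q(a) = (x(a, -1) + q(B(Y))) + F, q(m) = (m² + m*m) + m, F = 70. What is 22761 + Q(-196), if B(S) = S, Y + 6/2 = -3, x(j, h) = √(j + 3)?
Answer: 159463/7 + I*√193/7 ≈ 22780.0 + 1.9846*I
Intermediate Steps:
x(j, h) = √(3 + j)
Y = -6 (Y = -3 - 3 = -6)
q(m) = m + 2*m² (q(m) = (m² + m²) + m = 2*m² + m = m + 2*m²)
Q(a) = 136/7 + √(3 + a)/7 (Q(a) = ((√(3 + a) - 6*(1 + 2*(-6))) + 70)/7 = ((√(3 + a) - 6*(1 - 12)) + 70)/7 = ((√(3 + a) - 6*(-11)) + 70)/7 = ((√(3 + a) + 66) + 70)/7 = ((66 + √(3 + a)) + 70)/7 = (136 + √(3 + a))/7 = 136/7 + √(3 + a)/7)
22761 + Q(-196) = 22761 + (136/7 + √(3 - 196)/7) = 22761 + (136/7 + √(-193)/7) = 22761 + (136/7 + (I*√193)/7) = 22761 + (136/7 + I*√193/7) = 159463/7 + I*√193/7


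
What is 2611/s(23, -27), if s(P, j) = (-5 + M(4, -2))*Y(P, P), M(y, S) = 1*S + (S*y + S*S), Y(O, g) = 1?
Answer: -2611/11 ≈ -237.36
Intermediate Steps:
M(y, S) = S + S² + S*y (M(y, S) = S + (S*y + S²) = S + (S² + S*y) = S + S² + S*y)
s(P, j) = -11 (s(P, j) = (-5 - 2*(1 - 2 + 4))*1 = (-5 - 2*3)*1 = (-5 - 6)*1 = -11*1 = -11)
2611/s(23, -27) = 2611/(-11) = 2611*(-1/11) = -2611/11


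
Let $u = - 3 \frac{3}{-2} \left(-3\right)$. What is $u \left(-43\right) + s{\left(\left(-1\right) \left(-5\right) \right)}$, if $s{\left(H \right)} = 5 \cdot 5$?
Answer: $\frac{1211}{2} \approx 605.5$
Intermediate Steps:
$s{\left(H \right)} = 25$
$u = - \frac{27}{2}$ ($u = - 3 \cdot 3 \left(- \frac{1}{2}\right) \left(-3\right) = \left(-3\right) \left(- \frac{3}{2}\right) \left(-3\right) = \frac{9}{2} \left(-3\right) = - \frac{27}{2} \approx -13.5$)
$u \left(-43\right) + s{\left(\left(-1\right) \left(-5\right) \right)} = \left(- \frac{27}{2}\right) \left(-43\right) + 25 = \frac{1161}{2} + 25 = \frac{1211}{2}$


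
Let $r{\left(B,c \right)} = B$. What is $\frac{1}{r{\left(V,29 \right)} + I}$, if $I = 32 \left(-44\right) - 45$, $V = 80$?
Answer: $- \frac{1}{1373} \approx -0.00072833$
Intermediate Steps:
$I = -1453$ ($I = -1408 - 45 = -1453$)
$\frac{1}{r{\left(V,29 \right)} + I} = \frac{1}{80 - 1453} = \frac{1}{-1373} = - \frac{1}{1373}$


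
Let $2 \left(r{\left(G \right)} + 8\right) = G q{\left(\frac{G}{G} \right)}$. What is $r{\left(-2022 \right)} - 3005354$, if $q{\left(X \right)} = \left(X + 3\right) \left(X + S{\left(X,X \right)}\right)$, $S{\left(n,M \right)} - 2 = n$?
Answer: $-3021538$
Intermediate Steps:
$S{\left(n,M \right)} = 2 + n$
$q{\left(X \right)} = \left(2 + 2 X\right) \left(3 + X\right)$ ($q{\left(X \right)} = \left(X + 3\right) \left(X + \left(2 + X\right)\right) = \left(3 + X\right) \left(2 + 2 X\right) = \left(2 + 2 X\right) \left(3 + X\right)$)
$r{\left(G \right)} = -8 + 8 G$ ($r{\left(G \right)} = -8 + \frac{G \left(6 + 2 \left(\frac{G}{G}\right)^{2} + 8 \frac{G}{G}\right)}{2} = -8 + \frac{G \left(6 + 2 \cdot 1^{2} + 8 \cdot 1\right)}{2} = -8 + \frac{G \left(6 + 2 \cdot 1 + 8\right)}{2} = -8 + \frac{G \left(6 + 2 + 8\right)}{2} = -8 + \frac{G 16}{2} = -8 + \frac{16 G}{2} = -8 + 8 G$)
$r{\left(-2022 \right)} - 3005354 = \left(-8 + 8 \left(-2022\right)\right) - 3005354 = \left(-8 - 16176\right) - 3005354 = -16184 - 3005354 = -3021538$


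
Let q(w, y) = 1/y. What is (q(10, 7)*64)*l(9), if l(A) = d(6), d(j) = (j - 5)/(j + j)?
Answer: 16/21 ≈ 0.76190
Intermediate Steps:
d(j) = (-5 + j)/(2*j) (d(j) = (-5 + j)/((2*j)) = (-5 + j)*(1/(2*j)) = (-5 + j)/(2*j))
l(A) = 1/12 (l(A) = (½)*(-5 + 6)/6 = (½)*(⅙)*1 = 1/12)
(q(10, 7)*64)*l(9) = (64/7)*(1/12) = 16/21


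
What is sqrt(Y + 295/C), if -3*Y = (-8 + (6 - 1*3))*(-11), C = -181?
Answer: 2*I*sqrt(1471530)/543 ≈ 4.468*I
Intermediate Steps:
Y = -55/3 (Y = -(-8 + (6 - 1*3))*(-11)/3 = -(-8 + (6 - 3))*(-11)/3 = -(-8 + 3)*(-11)/3 = -(-5)*(-11)/3 = -1/3*55 = -55/3 ≈ -18.333)
sqrt(Y + 295/C) = sqrt(-55/3 + 295/(-181)) = sqrt(-55/3 + 295*(-1/181)) = sqrt(-55/3 - 295/181) = sqrt(-10840/543) = 2*I*sqrt(1471530)/543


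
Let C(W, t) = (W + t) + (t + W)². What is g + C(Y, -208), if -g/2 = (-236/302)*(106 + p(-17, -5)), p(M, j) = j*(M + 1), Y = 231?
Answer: 127248/151 ≈ 842.70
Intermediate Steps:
p(M, j) = j*(1 + M)
C(W, t) = W + t + (W + t)² (C(W, t) = (W + t) + (W + t)² = W + t + (W + t)²)
g = 43896/151 (g = -2*(-236/302)*(106 - 5*(1 - 17)) = -2*(-236*1/302)*(106 - 5*(-16)) = -(-236)*(106 + 80)/151 = -(-236)*186/151 = -2*(-21948/151) = 43896/151 ≈ 290.70)
g + C(Y, -208) = 43896/151 + (231 - 208 + (231 - 208)²) = 43896/151 + (231 - 208 + 23²) = 43896/151 + (231 - 208 + 529) = 43896/151 + 552 = 127248/151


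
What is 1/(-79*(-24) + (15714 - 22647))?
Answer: -1/5037 ≈ -0.00019853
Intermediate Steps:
1/(-79*(-24) + (15714 - 22647)) = 1/(1896 - 6933) = 1/(-5037) = -1/5037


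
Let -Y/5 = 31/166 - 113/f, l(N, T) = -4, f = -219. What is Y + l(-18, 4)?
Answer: -273151/36354 ≈ -7.5136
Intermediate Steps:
Y = -127735/36354 (Y = -5*(31/166 - 113/(-219)) = -5*(31*(1/166) - 113*(-1/219)) = -5*(31/166 + 113/219) = -5*25547/36354 = -127735/36354 ≈ -3.5136)
Y + l(-18, 4) = -127735/36354 - 4 = -273151/36354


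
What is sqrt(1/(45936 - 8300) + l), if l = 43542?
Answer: sqrt(1638746713)/194 ≈ 208.67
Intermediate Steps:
sqrt(1/(45936 - 8300) + l) = sqrt(1/(45936 - 8300) + 43542) = sqrt(1/37636 + 43542) = sqrt(1638746713/37636) = sqrt(1638746713)/194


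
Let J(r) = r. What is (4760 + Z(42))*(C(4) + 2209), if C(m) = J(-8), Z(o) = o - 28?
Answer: 10507574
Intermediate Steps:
Z(o) = -28 + o
C(m) = -8
(4760 + Z(42))*(C(4) + 2209) = (4760 + (-28 + 42))*(-8 + 2209) = (4760 + 14)*2201 = 4774*2201 = 10507574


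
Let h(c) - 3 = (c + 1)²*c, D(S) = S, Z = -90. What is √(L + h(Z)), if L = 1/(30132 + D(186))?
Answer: I*√655272273914670/30318 ≈ 844.33*I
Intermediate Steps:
L = 1/30318 (L = 1/(30132 + 186) = 1/30318 ≈ 3.2984e-5)
h(c) = 3 + c*(1 + c)² (h(c) = 3 + (c + 1)²*c = 3 + (1 + c)²*c = 3 + c*(1 + c)²)
√(L + h(Z)) = √(1/30318 + (3 - 90*(1 - 90)²)) = √(1/30318 + (3 - 90*(-89)²)) = √(1/30318 + (3 - 90*7921)) = √(1/30318 + (3 - 712890)) = √(1/30318 - 712887) = √(-21613308065/30318) = I*√655272273914670/30318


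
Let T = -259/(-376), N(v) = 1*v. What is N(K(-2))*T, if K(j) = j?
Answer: -259/188 ≈ -1.3777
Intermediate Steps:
N(v) = v
T = 259/376 (T = -259*(-1/376) = 259/376 ≈ 0.68883)
N(K(-2))*T = -2*259/376 = -259/188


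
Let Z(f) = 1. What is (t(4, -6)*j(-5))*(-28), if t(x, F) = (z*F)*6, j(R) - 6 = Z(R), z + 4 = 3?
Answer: -7056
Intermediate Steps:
z = -1 (z = -4 + 3 = -1)
j(R) = 7 (j(R) = 6 + 1 = 7)
t(x, F) = -6*F (t(x, F) = -F*6 = -6*F)
(t(4, -6)*j(-5))*(-28) = (-6*(-6)*7)*(-28) = (36*7)*(-28) = 252*(-28) = -7056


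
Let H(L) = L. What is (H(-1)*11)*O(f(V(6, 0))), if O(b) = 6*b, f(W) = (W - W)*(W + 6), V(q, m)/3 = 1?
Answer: 0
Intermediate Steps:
V(q, m) = 3 (V(q, m) = 3*1 = 3)
f(W) = 0 (f(W) = 0*(6 + W) = 0)
(H(-1)*11)*O(f(V(6, 0))) = (-1*11)*(6*0) = -11*0 = 0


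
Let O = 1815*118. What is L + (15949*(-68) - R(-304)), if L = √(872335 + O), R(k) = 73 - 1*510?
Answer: -1084095 + √1086505 ≈ -1.0831e+6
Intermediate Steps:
R(k) = -437 (R(k) = 73 - 510 = -437)
O = 214170
L = √1086505 (L = √(872335 + 214170) = √1086505 ≈ 1042.4)
L + (15949*(-68) - R(-304)) = √1086505 + (15949*(-68) - 1*(-437)) = √1086505 + (-1084532 + 437) = √1086505 - 1084095 = -1084095 + √1086505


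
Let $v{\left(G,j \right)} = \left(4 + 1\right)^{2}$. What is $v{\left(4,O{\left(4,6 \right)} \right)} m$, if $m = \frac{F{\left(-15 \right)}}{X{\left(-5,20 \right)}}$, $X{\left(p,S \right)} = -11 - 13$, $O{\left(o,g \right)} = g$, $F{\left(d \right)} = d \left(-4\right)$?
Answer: $- \frac{125}{2} \approx -62.5$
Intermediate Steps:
$F{\left(d \right)} = - 4 d$
$v{\left(G,j \right)} = 25$ ($v{\left(G,j \right)} = 5^{2} = 25$)
$X{\left(p,S \right)} = -24$
$m = - \frac{5}{2}$ ($m = \frac{\left(-4\right) \left(-15\right)}{-24} = 60 \left(- \frac{1}{24}\right) = - \frac{5}{2} \approx -2.5$)
$v{\left(4,O{\left(4,6 \right)} \right)} m = 25 \left(- \frac{5}{2}\right) = - \frac{125}{2}$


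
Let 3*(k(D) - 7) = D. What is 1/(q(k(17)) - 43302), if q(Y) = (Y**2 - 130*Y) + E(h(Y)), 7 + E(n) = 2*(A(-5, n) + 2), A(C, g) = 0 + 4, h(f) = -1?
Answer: -9/403049 ≈ -2.2330e-5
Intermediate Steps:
k(D) = 7 + D/3
A(C, g) = 4
E(n) = 5 (E(n) = -7 + 2*(4 + 2) = -7 + 2*6 = -7 + 12 = 5)
q(Y) = 5 + Y**2 - 130*Y (q(Y) = (Y**2 - 130*Y) + 5 = 5 + Y**2 - 130*Y)
1/(q(k(17)) - 43302) = 1/((5 + (7 + (1/3)*17)**2 - 130*(7 + (1/3)*17)) - 43302) = 1/((5 + (7 + 17/3)**2 - 130*(7 + 17/3)) - 43302) = 1/((5 + (38/3)**2 - 130*38/3) - 43302) = 1/((5 + 1444/9 - 4940/3) - 43302) = 1/(-13331/9 - 43302) = 1/(-403049/9) = -9/403049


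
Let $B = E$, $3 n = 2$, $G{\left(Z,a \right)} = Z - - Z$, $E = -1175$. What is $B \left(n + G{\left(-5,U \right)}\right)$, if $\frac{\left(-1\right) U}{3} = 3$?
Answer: $\frac{32900}{3} \approx 10967.0$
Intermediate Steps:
$U = -9$ ($U = \left(-3\right) 3 = -9$)
$G{\left(Z,a \right)} = 2 Z$ ($G{\left(Z,a \right)} = Z + Z = 2 Z$)
$n = \frac{2}{3}$ ($n = \frac{1}{3} \cdot 2 = \frac{2}{3} \approx 0.66667$)
$B = -1175$
$B \left(n + G{\left(-5,U \right)}\right) = - 1175 \left(\frac{2}{3} + 2 \left(-5\right)\right) = - 1175 \left(\frac{2}{3} - 10\right) = \left(-1175\right) \left(- \frac{28}{3}\right) = \frac{32900}{3}$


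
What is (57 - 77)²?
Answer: 400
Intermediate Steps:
(57 - 77)² = (-20)² = 400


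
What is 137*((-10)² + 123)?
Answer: 30551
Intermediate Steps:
137*((-10)² + 123) = 137*(100 + 123) = 137*223 = 30551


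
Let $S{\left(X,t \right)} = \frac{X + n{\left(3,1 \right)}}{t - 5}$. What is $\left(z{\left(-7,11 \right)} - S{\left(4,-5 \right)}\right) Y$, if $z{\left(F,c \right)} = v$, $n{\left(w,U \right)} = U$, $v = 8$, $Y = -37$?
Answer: $- \frac{629}{2} \approx -314.5$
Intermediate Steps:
$z{\left(F,c \right)} = 8$
$S{\left(X,t \right)} = \frac{1 + X}{-5 + t}$ ($S{\left(X,t \right)} = \frac{X + 1}{t - 5} = \frac{1 + X}{-5 + t}$)
$\left(z{\left(-7,11 \right)} - S{\left(4,-5 \right)}\right) Y = \left(8 - \frac{1 + 4}{-5 - 5}\right) \left(-37\right) = \left(8 - \frac{1}{-10} \cdot 5\right) \left(-37\right) = \left(8 - \left(- \frac{1}{10}\right) 5\right) \left(-37\right) = \left(8 - - \frac{1}{2}\right) \left(-37\right) = \left(8 + \frac{1}{2}\right) \left(-37\right) = \frac{17}{2} \left(-37\right) = - \frac{629}{2}$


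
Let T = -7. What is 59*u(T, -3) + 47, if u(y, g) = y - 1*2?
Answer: -484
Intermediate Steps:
u(y, g) = -2 + y (u(y, g) = y - 2 = -2 + y)
59*u(T, -3) + 47 = 59*(-2 - 7) + 47 = 59*(-9) + 47 = -531 + 47 = -484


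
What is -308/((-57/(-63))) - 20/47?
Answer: -304376/893 ≈ -340.85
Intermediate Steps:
-308/((-57/(-63))) - 20/47 = -308/((-57*(-1/63))) - 20*1/47 = -308/19/21 - 20/47 = -308*21/19 - 20/47 = -6468/19 - 20/47 = -304376/893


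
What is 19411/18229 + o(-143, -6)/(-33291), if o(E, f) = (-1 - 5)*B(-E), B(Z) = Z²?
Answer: 960933509/202287213 ≈ 4.7503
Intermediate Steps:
o(E, f) = -6*E² (o(E, f) = (-1 - 5)*(-E)² = -6*E²)
19411/18229 + o(-143, -6)/(-33291) = 19411/18229 - 6*(-143)²/(-33291) = 19411*(1/18229) - 6*20449*(-1/33291) = 19411/18229 - 122694*(-1/33291) = 19411/18229 + 40898/11097 = 960933509/202287213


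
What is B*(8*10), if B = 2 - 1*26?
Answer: -1920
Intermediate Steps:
B = -24 (B = 2 - 26 = -24)
B*(8*10) = -192*10 = -24*80 = -1920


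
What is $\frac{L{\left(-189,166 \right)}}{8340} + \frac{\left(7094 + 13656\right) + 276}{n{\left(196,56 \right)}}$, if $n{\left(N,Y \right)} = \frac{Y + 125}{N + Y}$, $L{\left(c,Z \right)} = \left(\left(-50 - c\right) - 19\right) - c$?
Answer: $\frac{14729993203}{503180} \approx 29274.0$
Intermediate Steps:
$L{\left(c,Z \right)} = -69 - 2 c$ ($L{\left(c,Z \right)} = \left(-69 - c\right) - c = -69 - 2 c$)
$n{\left(N,Y \right)} = \frac{125 + Y}{N + Y}$
$\frac{L{\left(-189,166 \right)}}{8340} + \frac{\left(7094 + 13656\right) + 276}{n{\left(196,56 \right)}} = \frac{-69 - -378}{8340} + \frac{\left(7094 + 13656\right) + 276}{\frac{1}{196 + 56} \left(125 + 56\right)} = \left(-69 + 378\right) \frac{1}{8340} + \frac{20750 + 276}{\frac{1}{252} \cdot 181} = 309 \cdot \frac{1}{8340} + \frac{21026}{\frac{1}{252} \cdot 181} = \frac{103}{2780} + \frac{21026}{\frac{181}{252}} = \frac{103}{2780} + 21026 \cdot \frac{252}{181} = \frac{103}{2780} + \frac{5298552}{181} = \frac{14729993203}{503180}$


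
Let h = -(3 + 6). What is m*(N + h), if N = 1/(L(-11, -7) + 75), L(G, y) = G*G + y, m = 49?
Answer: -11900/27 ≈ -440.74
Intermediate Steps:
h = -9 (h = -1*9 = -9)
L(G, y) = y + G² (L(G, y) = G² + y = y + G²)
N = 1/189 (N = 1/((-7 + (-11)²) + 75) = 1/((-7 + 121) + 75) = 1/(114 + 75) = 1/189 ≈ 0.0052910)
m*(N + h) = 49*(1/189 - 9) = 49*(-1700/189) = -11900/27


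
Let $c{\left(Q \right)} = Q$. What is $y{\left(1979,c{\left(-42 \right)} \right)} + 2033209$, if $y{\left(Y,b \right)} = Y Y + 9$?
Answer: $5949659$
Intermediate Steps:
$y{\left(Y,b \right)} = 9 + Y^{2}$ ($y{\left(Y,b \right)} = Y^{2} + 9 = 9 + Y^{2}$)
$y{\left(1979,c{\left(-42 \right)} \right)} + 2033209 = \left(9 + 1979^{2}\right) + 2033209 = \left(9 + 3916441\right) + 2033209 = 3916450 + 2033209 = 5949659$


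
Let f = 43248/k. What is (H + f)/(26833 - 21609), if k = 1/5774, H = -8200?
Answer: 31213219/653 ≈ 47800.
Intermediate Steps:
k = 1/5774 ≈ 0.00017319
f = 249713952 (f = 43248/(1/5774) = 43248*5774 = 249713952)
(H + f)/(26833 - 21609) = (-8200 + 249713952)/(26833 - 21609) = 249705752/5224 = 249705752*(1/5224) = 31213219/653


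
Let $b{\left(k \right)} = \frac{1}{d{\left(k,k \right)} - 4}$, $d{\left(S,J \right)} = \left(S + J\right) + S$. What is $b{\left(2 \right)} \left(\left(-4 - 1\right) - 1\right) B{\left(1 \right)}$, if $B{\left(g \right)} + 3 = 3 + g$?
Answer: $-3$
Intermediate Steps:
$B{\left(g \right)} = g$ ($B{\left(g \right)} = -3 + \left(3 + g\right) = g$)
$d{\left(S,J \right)} = J + 2 S$ ($d{\left(S,J \right)} = \left(J + S\right) + S = J + 2 S$)
$b{\left(k \right)} = \frac{1}{-4 + 3 k}$ ($b{\left(k \right)} = \frac{1}{\left(k + 2 k\right) - 4} = \frac{1}{3 k - 4} = \frac{1}{-4 + 3 k}$)
$b{\left(2 \right)} \left(\left(-4 - 1\right) - 1\right) B{\left(1 \right)} = \frac{\left(-4 - 1\right) - 1}{-4 + 3 \cdot 2} \cdot 1 = \frac{-5 - 1}{-4 + 6} \cdot 1 = \frac{1}{2} \left(-6\right) 1 = \left(-3\right) 1 = -3$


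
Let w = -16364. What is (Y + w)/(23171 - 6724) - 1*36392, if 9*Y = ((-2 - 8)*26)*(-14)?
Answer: -5386996652/148023 ≈ -36393.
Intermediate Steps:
Y = 3640/9 (Y = (((-2 - 8)*26)*(-14))/9 = (-10*26*(-14))/9 = (-260*(-14))/9 = (⅑)*3640 = 3640/9 ≈ 404.44)
(Y + w)/(23171 - 6724) - 1*36392 = (3640/9 - 16364)/(23171 - 6724) - 1*36392 = -143636/9/16447 - 36392 = -143636/9*1/16447 - 36392 = -143636/148023 - 36392 = -5386996652/148023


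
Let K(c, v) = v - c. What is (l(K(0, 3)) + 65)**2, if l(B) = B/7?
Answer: 209764/49 ≈ 4280.9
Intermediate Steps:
l(B) = B/7 (l(B) = B*(1/7) = B/7)
(l(K(0, 3)) + 65)**2 = ((3 - 1*0)/7 + 65)**2 = ((3 + 0)/7 + 65)**2 = ((1/7)*3 + 65)**2 = (3/7 + 65)**2 = (458/7)**2 = 209764/49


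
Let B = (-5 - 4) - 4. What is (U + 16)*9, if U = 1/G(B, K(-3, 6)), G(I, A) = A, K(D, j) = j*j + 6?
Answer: 2019/14 ≈ 144.21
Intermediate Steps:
K(D, j) = 6 + j² (K(D, j) = j² + 6 = 6 + j²)
B = -13 (B = -9 - 4 = -13)
U = 1/42 (U = 1/(6 + 6²) = 1/(6 + 36) = 1/42 ≈ 0.023810)
(U + 16)*9 = (1/42 + 16)*9 = (673/42)*9 = 2019/14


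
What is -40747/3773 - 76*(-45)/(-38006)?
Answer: -111538153/10242617 ≈ -10.890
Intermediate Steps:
-40747/3773 - 76*(-45)/(-38006) = -40747*1/3773 + 3420*(-1/38006) = -5821/539 - 1710/19003 = -111538153/10242617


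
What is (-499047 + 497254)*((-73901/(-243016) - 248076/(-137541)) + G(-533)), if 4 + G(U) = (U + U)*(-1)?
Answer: -21257475492530299/11141554552 ≈ -1.9079e+6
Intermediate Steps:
G(U) = -4 - 2*U (G(U) = -4 + (U + U)*(-1) = -4 + (2*U)*(-1) = -4 - 2*U)
(-499047 + 497254)*((-73901/(-243016) - 248076/(-137541)) + G(-533)) = (-499047 + 497254)*((-73901/(-243016) - 248076/(-137541)) + (-4 - 2*(-533))) = -1793*((-73901*(-1/243016) - 248076*(-1/137541)) + (-4 + 1066)) = -1793*((73901/243016 + 82692/45847) + 1062) = -1793*(23483618219/11141554552 + 1062) = -1793*11855814552443/11141554552 = -21257475492530299/11141554552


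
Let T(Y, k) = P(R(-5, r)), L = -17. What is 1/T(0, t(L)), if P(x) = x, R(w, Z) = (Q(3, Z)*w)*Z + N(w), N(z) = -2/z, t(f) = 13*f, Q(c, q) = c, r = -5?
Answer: 5/377 ≈ 0.013263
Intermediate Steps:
R(w, Z) = -2/w + 3*Z*w (R(w, Z) = (3*w)*Z - 2/w = 3*Z*w - 2/w = -2/w + 3*Z*w)
T(Y, k) = 377/5 (T(Y, k) = -2/(-5) + 3*(-5)*(-5) = -2*(-1/5) + 75 = 2/5 + 75 = 377/5)
1/T(0, t(L)) = 1/(377/5) = 5/377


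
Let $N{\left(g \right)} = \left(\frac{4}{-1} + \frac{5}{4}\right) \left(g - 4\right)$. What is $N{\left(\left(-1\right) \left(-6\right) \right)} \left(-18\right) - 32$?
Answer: $67$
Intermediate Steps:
$N{\left(g \right)} = 11 - \frac{11 g}{4}$ ($N{\left(g \right)} = \left(4 \left(-1\right) + 5 \cdot \frac{1}{4}\right) \left(-4 + g\right) = \left(-4 + \frac{5}{4}\right) \left(-4 + g\right) = - \frac{11 \left(-4 + g\right)}{4} = 11 - \frac{11 g}{4}$)
$N{\left(\left(-1\right) \left(-6\right) \right)} \left(-18\right) - 32 = \left(11 - \frac{11 \left(\left(-1\right) \left(-6\right)\right)}{4}\right) \left(-18\right) - 32 = \left(11 - \frac{33}{2}\right) \left(-18\right) - 32 = \left(- \frac{11}{2}\right) \left(-18\right) - 32 = 99 - 32 = 67$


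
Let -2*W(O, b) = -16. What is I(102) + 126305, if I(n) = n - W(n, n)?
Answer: 126399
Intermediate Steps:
W(O, b) = 8 (W(O, b) = -1/2*(-16) = 8)
I(n) = -8 + n (I(n) = n - 1*8 = n - 8 = -8 + n)
I(102) + 126305 = (-8 + 102) + 126305 = 94 + 126305 = 126399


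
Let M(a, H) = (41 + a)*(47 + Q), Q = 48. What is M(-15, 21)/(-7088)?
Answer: -1235/3544 ≈ -0.34848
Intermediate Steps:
M(a, H) = 3895 + 95*a (M(a, H) = (41 + a)*(47 + 48) = (41 + a)*95 = 3895 + 95*a)
M(-15, 21)/(-7088) = (3895 + 95*(-15))/(-7088) = (3895 - 1425)*(-1/7088) = 2470*(-1/7088) = -1235/3544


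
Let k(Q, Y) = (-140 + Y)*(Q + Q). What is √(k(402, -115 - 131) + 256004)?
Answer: 2*I*√13585 ≈ 233.11*I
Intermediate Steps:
k(Q, Y) = 2*Q*(-140 + Y) (k(Q, Y) = (-140 + Y)*(2*Q) = 2*Q*(-140 + Y))
√(k(402, -115 - 131) + 256004) = √(2*402*(-140 + (-115 - 131)) + 256004) = √(2*402*(-140 - 246) + 256004) = √(2*402*(-386) + 256004) = √(-310344 + 256004) = √(-54340) = 2*I*√13585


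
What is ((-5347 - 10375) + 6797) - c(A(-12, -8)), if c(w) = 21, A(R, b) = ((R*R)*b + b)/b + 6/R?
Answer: -8946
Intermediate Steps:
A(R, b) = 6/R + (b + b*R**2)/b (A(R, b) = (R**2*b + b)/b + 6/R = (b*R**2 + b)/b + 6/R = (b + b*R**2)/b + 6/R = 6/R + (b + b*R**2)/b)
((-5347 - 10375) + 6797) - c(A(-12, -8)) = ((-5347 - 10375) + 6797) - 1*21 = (-15722 + 6797) - 21 = -8925 - 21 = -8946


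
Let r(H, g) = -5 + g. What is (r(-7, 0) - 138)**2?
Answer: 20449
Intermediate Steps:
(r(-7, 0) - 138)**2 = ((-5 + 0) - 138)**2 = (-5 - 138)**2 = (-143)**2 = 20449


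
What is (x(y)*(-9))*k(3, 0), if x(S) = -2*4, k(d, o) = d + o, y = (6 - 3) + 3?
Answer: 216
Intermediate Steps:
y = 6 (y = 3 + 3 = 6)
x(S) = -8
(x(y)*(-9))*k(3, 0) = (-8*(-9))*(3 + 0) = 72*3 = 216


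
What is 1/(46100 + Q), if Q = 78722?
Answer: 1/124822 ≈ 8.0114e-6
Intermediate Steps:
1/(46100 + Q) = 1/(46100 + 78722) = 1/124822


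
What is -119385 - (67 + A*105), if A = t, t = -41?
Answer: -115147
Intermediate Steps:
A = -41
-119385 - (67 + A*105) = -119385 - (67 - 41*105) = -119385 - (67 - 4305) = -119385 - 1*(-4238) = -119385 + 4238 = -115147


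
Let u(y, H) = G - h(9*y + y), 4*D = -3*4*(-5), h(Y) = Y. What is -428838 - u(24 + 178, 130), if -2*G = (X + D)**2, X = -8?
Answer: -853587/2 ≈ -4.2679e+5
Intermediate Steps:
D = 15 (D = (-3*4*(-5))/4 = (-12*(-5))/4 = (1/4)*60 = 15)
G = -49/2 (G = -(-8 + 15)**2/2 = -1/2*7**2 = -1/2*49 = -49/2 ≈ -24.500)
u(y, H) = -49/2 - 10*y (u(y, H) = -49/2 - (9*y + y) = -49/2 - 10*y)
-428838 - u(24 + 178, 130) = -428838 - (-49/2 - 10*(24 + 178)) = -428838 - (-49/2 - 10*202) = -428838 - (-49/2 - 2020) = -428838 - 1*(-4089/2) = -428838 + 4089/2 = -853587/2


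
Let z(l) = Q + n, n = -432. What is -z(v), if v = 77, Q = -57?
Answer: 489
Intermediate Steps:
z(l) = -489 (z(l) = -57 - 432 = -489)
-z(v) = -1*(-489) = 489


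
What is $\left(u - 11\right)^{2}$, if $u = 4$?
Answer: $49$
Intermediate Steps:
$\left(u - 11\right)^{2} = \left(4 - 11\right)^{2} = \left(-7\right)^{2} = 49$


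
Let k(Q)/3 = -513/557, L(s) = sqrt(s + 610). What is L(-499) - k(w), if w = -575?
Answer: 1539/557 + sqrt(111) ≈ 13.299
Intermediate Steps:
L(s) = sqrt(610 + s)
k(Q) = -1539/557 (k(Q) = 3*(-513/557) = -1539/557)
L(-499) - k(w) = sqrt(610 - 499) - 1*(-1539/557) = sqrt(111) + 1539/557 = 1539/557 + sqrt(111)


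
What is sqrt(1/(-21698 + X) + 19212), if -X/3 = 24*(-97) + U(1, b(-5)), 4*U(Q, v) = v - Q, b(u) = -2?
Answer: 4*sqrt(4158160503145)/58847 ≈ 138.61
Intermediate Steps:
U(Q, v) = -Q/4 + v/4 (U(Q, v) = (v - Q)/4 = -Q/4 + v/4)
X = 27945/4 (X = -3*(24*(-97) + (-1/4*1 + (1/4)*(-2))) = -3*(-2328 + (-1/4 - 1/2)) = -3*(-2328 - 3/4) = -3*(-9315/4) = 27945/4 ≈ 6986.3)
sqrt(1/(-21698 + X) + 19212) = sqrt(1/(-21698 + 27945/4) + 19212) = sqrt(1/(-58847/4) + 19212) = sqrt(-4/58847 + 19212) = sqrt(1130568560/58847) = 4*sqrt(4158160503145)/58847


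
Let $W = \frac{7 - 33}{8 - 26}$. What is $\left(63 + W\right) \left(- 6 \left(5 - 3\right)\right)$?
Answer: $- \frac{2320}{3} \approx -773.33$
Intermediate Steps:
$W = \frac{13}{9}$ ($W = - \frac{26}{-18} = \left(-26\right) \left(- \frac{1}{18}\right) = \frac{13}{9} \approx 1.4444$)
$\left(63 + W\right) \left(- 6 \left(5 - 3\right)\right) = \left(63 + \frac{13}{9}\right) \left(- 6 \left(5 - 3\right)\right) = \frac{580 \left(\left(-6\right) 2\right)}{9} = \frac{580}{9} \left(-12\right) = - \frac{2320}{3}$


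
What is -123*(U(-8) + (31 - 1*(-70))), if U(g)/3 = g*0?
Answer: -12423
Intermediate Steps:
U(g) = 0 (U(g) = 3*(g*0) = 3*0 = 0)
-123*(U(-8) + (31 - 1*(-70))) = -123*(0 + (31 - 1*(-70))) = -123*(0 + (31 + 70)) = -123*(0 + 101) = -123*101 = -12423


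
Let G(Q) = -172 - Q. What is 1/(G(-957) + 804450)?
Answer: 1/805235 ≈ 1.2419e-6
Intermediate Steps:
1/(G(-957) + 804450) = 1/((-172 - 1*(-957)) + 804450) = 1/((-172 + 957) + 804450) = 1/(785 + 804450) = 1/805235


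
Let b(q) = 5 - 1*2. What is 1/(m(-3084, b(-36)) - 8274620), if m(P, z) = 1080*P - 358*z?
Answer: -1/11606414 ≈ -8.6159e-8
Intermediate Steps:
b(q) = 3 (b(q) = 5 - 2 = 3)
m(P, z) = -358*z + 1080*P
1/(m(-3084, b(-36)) - 8274620) = 1/((-358*3 + 1080*(-3084)) - 8274620) = 1/((-1074 - 3330720) - 8274620) = 1/(-3331794 - 8274620) = 1/(-11606414) = -1/11606414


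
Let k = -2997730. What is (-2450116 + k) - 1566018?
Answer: -7013864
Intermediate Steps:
(-2450116 + k) - 1566018 = (-2450116 - 2997730) - 1566018 = -5447846 - 1566018 = -7013864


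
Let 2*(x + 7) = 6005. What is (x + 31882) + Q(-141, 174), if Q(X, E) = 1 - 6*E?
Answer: 67669/2 ≈ 33835.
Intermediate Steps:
x = 5991/2 (x = -7 + (½)*6005 = -7 + 6005/2 = 5991/2 ≈ 2995.5)
(x + 31882) + Q(-141, 174) = (5991/2 + 31882) + (1 - 6*174) = 69755/2 + (1 - 1044) = 69755/2 - 1043 = 67669/2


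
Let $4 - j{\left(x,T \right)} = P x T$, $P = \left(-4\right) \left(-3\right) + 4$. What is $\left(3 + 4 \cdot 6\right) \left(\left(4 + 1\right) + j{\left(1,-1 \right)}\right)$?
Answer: $675$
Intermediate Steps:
$P = 16$ ($P = 12 + 4 = 16$)
$j{\left(x,T \right)} = 4 - 16 T x$ ($j{\left(x,T \right)} = 4 - 16 x T = 4 - 16 T x$)
$\left(3 + 4 \cdot 6\right) \left(\left(4 + 1\right) + j{\left(1,-1 \right)}\right) = \left(3 + 4 \cdot 6\right) \left(\left(4 + 1\right) - \left(-4 - 16\right)\right) = \left(3 + 24\right) \left(5 + \left(4 + 16\right)\right) = 27 \left(5 + 20\right) = 27 \cdot 25 = 675$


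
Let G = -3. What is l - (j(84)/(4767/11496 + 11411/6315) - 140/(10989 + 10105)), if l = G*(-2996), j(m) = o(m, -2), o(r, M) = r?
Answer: 5074961998436582/567022403389 ≈ 8950.2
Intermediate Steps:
j(m) = m
l = 8988 (l = -3*(-2996) = 8988)
l - (j(84)/(4767/11496 + 11411/6315) - 140/(10989 + 10105)) = 8988 - (84/(4767/11496 + 11411/6315) - 140/(10989 + 10105)) = 8988 - (84/(4767*(1/11496) + 11411*(1/6315)) - 140/21094) = 8988 - (84/(1589/3832 + 11411/6315) - 140*1/21094) = 8988 - (84/(53761487/24199080) - 70/10547) = 8988 - (84*(24199080/53761487) - 70/10547) = 8988 - (2032722720/53761487 - 70/10547) = 8988 - 1*21435363223750/567022403389 = 8988 - 21435363223750/567022403389 = 5074961998436582/567022403389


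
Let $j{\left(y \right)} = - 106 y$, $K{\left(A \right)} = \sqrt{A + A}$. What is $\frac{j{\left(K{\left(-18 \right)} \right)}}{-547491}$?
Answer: $\frac{212 i}{182497} \approx 0.0011617 i$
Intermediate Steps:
$K{\left(A \right)} = \sqrt{2} \sqrt{A}$ ($K{\left(A \right)} = \sqrt{2 A} = \sqrt{2} \sqrt{A}$)
$\frac{j{\left(K{\left(-18 \right)} \right)}}{-547491} = \frac{\left(-106\right) \sqrt{2} \sqrt{-18}}{-547491} = - 106 \sqrt{2} \cdot 3 i \sqrt{2} \left(- \frac{1}{547491}\right) = - 106 \cdot 6 i \left(- \frac{1}{547491}\right) = - 636 i \left(- \frac{1}{547491}\right) = \frac{212 i}{182497}$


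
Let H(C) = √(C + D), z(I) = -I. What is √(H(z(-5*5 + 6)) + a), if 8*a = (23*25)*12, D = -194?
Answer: √(3450 + 20*I*√7)/2 ≈ 29.369 + 0.22521*I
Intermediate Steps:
a = 1725/2 (a = ((23*25)*12)/8 = (575*12)/8 = (⅛)*6900 = 1725/2 ≈ 862.50)
H(C) = √(-194 + C) (H(C) = √(C - 194) = √(-194 + C))
√(H(z(-5*5 + 6)) + a) = √(√(-194 - (-5*5 + 6)) + 1725/2) = √(√(-194 - (-25 + 6)) + 1725/2) = √(√(-194 - 1*(-19)) + 1725/2) = √(√(-194 + 19) + 1725/2) = √(√(-175) + 1725/2) = √(5*I*√7 + 1725/2) = √(1725/2 + 5*I*√7)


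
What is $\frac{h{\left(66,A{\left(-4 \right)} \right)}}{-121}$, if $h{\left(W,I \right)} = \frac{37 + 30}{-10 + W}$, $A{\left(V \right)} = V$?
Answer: $- \frac{67}{6776} \approx -0.0098878$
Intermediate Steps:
$h{\left(W,I \right)} = \frac{67}{-10 + W}$
$\frac{h{\left(66,A{\left(-4 \right)} \right)}}{-121} = \frac{67 \frac{1}{-10 + 66}}{-121} = \frac{67}{56} \left(- \frac{1}{121}\right) = - \frac{67}{6776}$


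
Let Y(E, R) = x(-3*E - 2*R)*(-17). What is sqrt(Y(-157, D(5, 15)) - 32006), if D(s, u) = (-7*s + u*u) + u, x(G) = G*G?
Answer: I*sqrt(95263) ≈ 308.65*I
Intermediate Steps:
x(G) = G**2
D(s, u) = u + u**2 - 7*s (D(s, u) = (-7*s + u**2) + u = (u**2 - 7*s) + u = u + u**2 - 7*s)
Y(E, R) = -17*(-3*E - 2*R)**2 (Y(E, R) = (-3*E - 2*R)**2*(-17) = -17*(-3*E - 2*R)**2)
sqrt(Y(-157, D(5, 15)) - 32006) = sqrt(-17*(2*(15 + 15**2 - 7*5) + 3*(-157))**2 - 32006) = sqrt(-17*(2*(15 + 225 - 35) - 471)**2 - 32006) = sqrt(-17*(2*205 - 471)**2 - 32006) = sqrt(-17*(410 - 471)**2 - 32006) = sqrt(-17*(-61)**2 - 32006) = sqrt(-17*3721 - 32006) = sqrt(-63257 - 32006) = sqrt(-95263) = I*sqrt(95263)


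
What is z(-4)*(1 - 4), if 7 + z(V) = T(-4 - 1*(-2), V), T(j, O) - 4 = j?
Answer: 15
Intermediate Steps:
T(j, O) = 4 + j
z(V) = -5 (z(V) = -7 + (4 + (-4 - 1*(-2))) = -7 + (4 + (-4 + 2)) = -7 + (4 - 2) = -7 + 2 = -5)
z(-4)*(1 - 4) = -5*(1 - 4) = -5*(-3) = 15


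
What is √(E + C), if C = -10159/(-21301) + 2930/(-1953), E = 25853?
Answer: √101451772039005598/1980993 ≈ 160.79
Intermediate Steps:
C = -6081629/5942979 (C = -10159*(-1/21301) + 2930*(-1/1953) = 10159/21301 - 2930/1953 = -6081629/5942979 ≈ -1.0233)
√(E + C) = √(25853 - 6081629/5942979) = √(153637754458/5942979) = √101451772039005598/1980993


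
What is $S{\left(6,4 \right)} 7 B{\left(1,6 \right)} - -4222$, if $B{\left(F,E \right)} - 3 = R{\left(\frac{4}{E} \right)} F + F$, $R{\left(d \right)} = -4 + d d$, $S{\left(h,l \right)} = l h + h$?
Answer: $\frac{12946}{3} \approx 4315.3$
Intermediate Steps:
$S{\left(h,l \right)} = h + h l$ ($S{\left(h,l \right)} = h l + h = h + h l$)
$R{\left(d \right)} = -4 + d^{2}$
$B{\left(F,E \right)} = 3 + F + F \left(-4 + \frac{16}{E^{2}}\right)$ ($B{\left(F,E \right)} = 3 + \left(\left(-4 + \left(\frac{4}{E}\right)^{2}\right) F + F\right) = 3 + \left(\left(-4 + \frac{16}{E^{2}}\right) F + F\right) = 3 + \left(F \left(-4 + \frac{16}{E^{2}}\right) + F\right) = 3 + \left(F + F \left(-4 + \frac{16}{E^{2}}\right)\right) = 3 + F + F \left(-4 + \frac{16}{E^{2}}\right)$)
$S{\left(6,4 \right)} 7 B{\left(1,6 \right)} - -4222 = 6 \left(1 + 4\right) 7 \left(3 - 3 + 16 \cdot 1 \cdot \frac{1}{36}\right) - -4222 = 6 \cdot 5 \cdot 7 \left(3 - 3 + 16 \cdot 1 \cdot \frac{1}{36}\right) + 4222 = 30 \cdot 7 \left(3 - 3 + \frac{4}{9}\right) + 4222 = 210 \cdot \frac{4}{9} + 4222 = \frac{280}{3} + 4222 = \frac{12946}{3}$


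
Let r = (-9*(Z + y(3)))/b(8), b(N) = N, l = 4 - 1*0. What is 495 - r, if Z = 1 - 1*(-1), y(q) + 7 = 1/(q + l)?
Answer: 13707/28 ≈ 489.54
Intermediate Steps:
l = 4 (l = 4 + 0 = 4)
y(q) = -7 + 1/(4 + q) (y(q) = -7 + 1/(q + 4) = -7 + 1/(4 + q))
Z = 2 (Z = 1 + 1 = 2)
r = 153/28 (r = -9*(2 + (-27 - 7*3)/(4 + 3))/8 = -9*(2 + (-27 - 21)/7)*(⅛) = -9*(2 + (⅐)*(-48))*(⅛) = -9*(2 - 48/7)*(⅛) = -9*(-34/7)*(⅛) = (306/7)*(⅛) = 153/28 ≈ 5.4643)
495 - r = 495 - 1*153/28 = 495 - 153/28 = 13707/28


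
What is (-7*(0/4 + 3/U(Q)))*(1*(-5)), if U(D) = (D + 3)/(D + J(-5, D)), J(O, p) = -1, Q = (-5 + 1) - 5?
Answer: 175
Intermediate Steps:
Q = -9 (Q = -4 - 5 = -9)
U(D) = (3 + D)/(-1 + D) (U(D) = (D + 3)/(D - 1) = (3 + D)/(-1 + D))
(-7*(0/4 + 3/U(Q)))*(1*(-5)) = (-7*(0/4 + 3/(((3 - 9)/(-1 - 9)))))*(1*(-5)) = -7*(0*(1/4) + 3/((-6/(-10))))*(-5) = -7*(0 + 3/((-1/10*(-6))))*(-5) = -7*(0 + 3/(3/5))*(-5) = -7*(0 + 3*(5/3))*(-5) = -7*(0 + 5)*(-5) = -7*5*(-5) = -35*(-5) = 175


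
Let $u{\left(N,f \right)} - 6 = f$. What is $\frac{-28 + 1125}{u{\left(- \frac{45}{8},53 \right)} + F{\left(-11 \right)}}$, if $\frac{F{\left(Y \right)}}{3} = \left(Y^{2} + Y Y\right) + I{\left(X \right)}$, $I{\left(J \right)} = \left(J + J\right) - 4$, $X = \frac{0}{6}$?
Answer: $\frac{1097}{773} \approx 1.4191$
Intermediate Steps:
$X = 0$ ($X = 0 \cdot \frac{1}{6} = 0$)
$I{\left(J \right)} = -4 + 2 J$ ($I{\left(J \right)} = 2 J - 4 = -4 + 2 J$)
$u{\left(N,f \right)} = 6 + f$
$F{\left(Y \right)} = -12 + 6 Y^{2}$ ($F{\left(Y \right)} = 3 \left(\left(Y^{2} + Y Y\right) + \left(-4 + 2 \cdot 0\right)\right) = 3 \left(\left(Y^{2} + Y^{2}\right) + \left(-4 + 0\right)\right) = 3 \left(2 Y^{2} - 4\right) = 3 \left(-4 + 2 Y^{2}\right) = -12 + 6 Y^{2}$)
$\frac{-28 + 1125}{u{\left(- \frac{45}{8},53 \right)} + F{\left(-11 \right)}} = \frac{-28 + 1125}{\left(6 + 53\right) - \left(12 - 6 \left(-11\right)^{2}\right)} = \frac{1097}{59 + \left(-12 + 6 \cdot 121\right)} = \frac{1097}{59 + \left(-12 + 726\right)} = \frac{1097}{59 + 714} = \frac{1097}{773}$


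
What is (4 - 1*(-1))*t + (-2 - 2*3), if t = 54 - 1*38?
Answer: 72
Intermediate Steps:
t = 16 (t = 54 - 38 = 16)
(4 - 1*(-1))*t + (-2 - 2*3) = (4 - 1*(-1))*16 + (-2 - 2*3) = (4 + 1)*16 + (-2 - 6) = 5*16 - 8 = 80 - 8 = 72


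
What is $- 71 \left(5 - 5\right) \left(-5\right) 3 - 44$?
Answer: $-44$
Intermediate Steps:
$- 71 \left(5 - 5\right) \left(-5\right) 3 - 44 = - 71 \cdot 0 \left(-5\right) 3 - 44 = - 71 \cdot 0 \cdot 3 - 44 = \left(-71\right) 0 - 44 = 0 - 44 = -44$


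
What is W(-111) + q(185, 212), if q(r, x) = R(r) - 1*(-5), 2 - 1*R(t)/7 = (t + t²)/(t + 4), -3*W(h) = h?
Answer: -10966/9 ≈ -1218.4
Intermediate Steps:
W(h) = -h/3
R(t) = 14 - 7*(t + t²)/(4 + t) (R(t) = 14 - 7*(t + t²)/(t + 4) = 14 - 7*(t + t²)/(4 + t))
q(r, x) = 5 + 7*(8 + r - r²)/(4 + r) (q(r, x) = 7*(8 + r - r²)/(4 + r) - 1*(-5) = 7*(8 + r - r²)/(4 + r) + 5 = 5 + 7*(8 + r - r²)/(4 + r))
W(-111) + q(185, 212) = -⅓*(-111) + (76 - 7*185² + 12*185)/(4 + 185) = 37 + (76 - 7*34225 + 2220)/189 = 37 + (76 - 239575 + 2220)/189 = 37 + (1/189)*(-237279) = 37 - 11299/9 = -10966/9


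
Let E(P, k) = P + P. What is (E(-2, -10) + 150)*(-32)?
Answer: -4672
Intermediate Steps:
E(P, k) = 2*P
(E(-2, -10) + 150)*(-32) = (2*(-2) + 150)*(-32) = (-4 + 150)*(-32) = 146*(-32) = -4672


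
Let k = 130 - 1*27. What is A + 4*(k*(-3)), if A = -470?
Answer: -1706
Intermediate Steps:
k = 103 (k = 130 - 27 = 103)
A + 4*(k*(-3)) = -470 + 4*(103*(-3)) = -470 + 4*(-309) = -470 - 1236 = -1706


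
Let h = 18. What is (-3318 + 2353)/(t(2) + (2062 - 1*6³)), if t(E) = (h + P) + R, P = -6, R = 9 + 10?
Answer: -965/1877 ≈ -0.51412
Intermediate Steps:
R = 19
t(E) = 31 (t(E) = (18 - 6) + 19 = 12 + 19 = 31)
(-3318 + 2353)/(t(2) + (2062 - 1*6³)) = (-3318 + 2353)/(31 + (2062 - 1*6³)) = -965/(31 + (2062 - 1*216)) = -965/(31 + (2062 - 216)) = -965/(31 + 1846) = -965/1877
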